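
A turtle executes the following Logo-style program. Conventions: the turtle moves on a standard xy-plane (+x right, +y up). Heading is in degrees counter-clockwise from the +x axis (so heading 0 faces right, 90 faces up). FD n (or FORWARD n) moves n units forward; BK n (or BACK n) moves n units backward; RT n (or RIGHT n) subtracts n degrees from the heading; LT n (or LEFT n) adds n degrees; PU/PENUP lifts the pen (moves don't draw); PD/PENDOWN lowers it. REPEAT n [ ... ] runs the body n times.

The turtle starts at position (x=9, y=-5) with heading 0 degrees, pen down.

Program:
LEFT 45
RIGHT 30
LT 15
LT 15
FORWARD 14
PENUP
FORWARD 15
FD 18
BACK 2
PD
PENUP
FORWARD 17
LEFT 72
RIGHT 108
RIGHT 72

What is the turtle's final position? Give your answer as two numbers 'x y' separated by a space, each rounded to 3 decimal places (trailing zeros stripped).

Executing turtle program step by step:
Start: pos=(9,-5), heading=0, pen down
LT 45: heading 0 -> 45
RT 30: heading 45 -> 15
LT 15: heading 15 -> 30
LT 15: heading 30 -> 45
FD 14: (9,-5) -> (18.899,4.899) [heading=45, draw]
PU: pen up
FD 15: (18.899,4.899) -> (29.506,15.506) [heading=45, move]
FD 18: (29.506,15.506) -> (42.234,28.234) [heading=45, move]
BK 2: (42.234,28.234) -> (40.82,26.82) [heading=45, move]
PD: pen down
PU: pen up
FD 17: (40.82,26.82) -> (52.841,38.841) [heading=45, move]
LT 72: heading 45 -> 117
RT 108: heading 117 -> 9
RT 72: heading 9 -> 297
Final: pos=(52.841,38.841), heading=297, 1 segment(s) drawn

Answer: 52.841 38.841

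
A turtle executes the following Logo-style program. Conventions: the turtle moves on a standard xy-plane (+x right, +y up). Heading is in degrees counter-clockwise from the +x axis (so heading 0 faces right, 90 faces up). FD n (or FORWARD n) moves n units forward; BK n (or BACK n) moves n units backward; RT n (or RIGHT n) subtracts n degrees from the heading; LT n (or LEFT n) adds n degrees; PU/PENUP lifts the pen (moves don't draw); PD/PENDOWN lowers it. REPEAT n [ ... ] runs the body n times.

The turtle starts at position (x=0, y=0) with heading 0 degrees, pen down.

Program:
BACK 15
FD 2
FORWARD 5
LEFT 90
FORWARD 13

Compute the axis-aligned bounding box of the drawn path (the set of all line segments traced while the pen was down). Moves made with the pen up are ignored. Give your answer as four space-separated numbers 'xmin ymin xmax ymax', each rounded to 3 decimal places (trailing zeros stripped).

Answer: -15 0 0 13

Derivation:
Executing turtle program step by step:
Start: pos=(0,0), heading=0, pen down
BK 15: (0,0) -> (-15,0) [heading=0, draw]
FD 2: (-15,0) -> (-13,0) [heading=0, draw]
FD 5: (-13,0) -> (-8,0) [heading=0, draw]
LT 90: heading 0 -> 90
FD 13: (-8,0) -> (-8,13) [heading=90, draw]
Final: pos=(-8,13), heading=90, 4 segment(s) drawn

Segment endpoints: x in {-15, -13, -8, -8, 0}, y in {0, 13}
xmin=-15, ymin=0, xmax=0, ymax=13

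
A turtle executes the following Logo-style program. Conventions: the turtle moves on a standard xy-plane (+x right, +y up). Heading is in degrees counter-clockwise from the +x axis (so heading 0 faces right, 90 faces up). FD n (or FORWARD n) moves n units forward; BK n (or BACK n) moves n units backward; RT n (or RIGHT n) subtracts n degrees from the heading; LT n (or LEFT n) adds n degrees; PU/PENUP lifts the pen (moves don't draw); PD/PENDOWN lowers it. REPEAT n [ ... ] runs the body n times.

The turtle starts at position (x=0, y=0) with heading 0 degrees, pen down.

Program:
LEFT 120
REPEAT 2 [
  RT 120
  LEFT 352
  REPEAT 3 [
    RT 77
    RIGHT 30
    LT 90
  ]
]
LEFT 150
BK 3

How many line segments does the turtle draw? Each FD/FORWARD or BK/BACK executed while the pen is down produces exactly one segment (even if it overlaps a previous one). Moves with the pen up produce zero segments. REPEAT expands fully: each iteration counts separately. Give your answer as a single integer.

Answer: 1

Derivation:
Executing turtle program step by step:
Start: pos=(0,0), heading=0, pen down
LT 120: heading 0 -> 120
REPEAT 2 [
  -- iteration 1/2 --
  RT 120: heading 120 -> 0
  LT 352: heading 0 -> 352
  REPEAT 3 [
    -- iteration 1/3 --
    RT 77: heading 352 -> 275
    RT 30: heading 275 -> 245
    LT 90: heading 245 -> 335
    -- iteration 2/3 --
    RT 77: heading 335 -> 258
    RT 30: heading 258 -> 228
    LT 90: heading 228 -> 318
    -- iteration 3/3 --
    RT 77: heading 318 -> 241
    RT 30: heading 241 -> 211
    LT 90: heading 211 -> 301
  ]
  -- iteration 2/2 --
  RT 120: heading 301 -> 181
  LT 352: heading 181 -> 173
  REPEAT 3 [
    -- iteration 1/3 --
    RT 77: heading 173 -> 96
    RT 30: heading 96 -> 66
    LT 90: heading 66 -> 156
    -- iteration 2/3 --
    RT 77: heading 156 -> 79
    RT 30: heading 79 -> 49
    LT 90: heading 49 -> 139
    -- iteration 3/3 --
    RT 77: heading 139 -> 62
    RT 30: heading 62 -> 32
    LT 90: heading 32 -> 122
  ]
]
LT 150: heading 122 -> 272
BK 3: (0,0) -> (-0.105,2.998) [heading=272, draw]
Final: pos=(-0.105,2.998), heading=272, 1 segment(s) drawn
Segments drawn: 1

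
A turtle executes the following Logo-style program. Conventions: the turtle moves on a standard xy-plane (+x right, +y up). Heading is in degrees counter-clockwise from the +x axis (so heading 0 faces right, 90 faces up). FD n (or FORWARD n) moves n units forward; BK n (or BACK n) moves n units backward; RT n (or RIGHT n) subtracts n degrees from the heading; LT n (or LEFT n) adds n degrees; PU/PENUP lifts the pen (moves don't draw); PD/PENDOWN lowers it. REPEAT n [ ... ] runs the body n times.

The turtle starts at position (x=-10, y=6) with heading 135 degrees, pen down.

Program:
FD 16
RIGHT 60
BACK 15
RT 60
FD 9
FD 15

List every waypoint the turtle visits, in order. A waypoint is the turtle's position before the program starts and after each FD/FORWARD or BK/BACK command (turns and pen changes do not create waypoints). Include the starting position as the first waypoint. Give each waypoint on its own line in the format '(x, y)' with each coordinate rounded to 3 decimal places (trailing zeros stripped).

Executing turtle program step by step:
Start: pos=(-10,6), heading=135, pen down
FD 16: (-10,6) -> (-21.314,17.314) [heading=135, draw]
RT 60: heading 135 -> 75
BK 15: (-21.314,17.314) -> (-25.196,2.825) [heading=75, draw]
RT 60: heading 75 -> 15
FD 9: (-25.196,2.825) -> (-16.503,5.154) [heading=15, draw]
FD 15: (-16.503,5.154) -> (-2.014,9.036) [heading=15, draw]
Final: pos=(-2.014,9.036), heading=15, 4 segment(s) drawn
Waypoints (5 total):
(-10, 6)
(-21.314, 17.314)
(-25.196, 2.825)
(-16.503, 5.154)
(-2.014, 9.036)

Answer: (-10, 6)
(-21.314, 17.314)
(-25.196, 2.825)
(-16.503, 5.154)
(-2.014, 9.036)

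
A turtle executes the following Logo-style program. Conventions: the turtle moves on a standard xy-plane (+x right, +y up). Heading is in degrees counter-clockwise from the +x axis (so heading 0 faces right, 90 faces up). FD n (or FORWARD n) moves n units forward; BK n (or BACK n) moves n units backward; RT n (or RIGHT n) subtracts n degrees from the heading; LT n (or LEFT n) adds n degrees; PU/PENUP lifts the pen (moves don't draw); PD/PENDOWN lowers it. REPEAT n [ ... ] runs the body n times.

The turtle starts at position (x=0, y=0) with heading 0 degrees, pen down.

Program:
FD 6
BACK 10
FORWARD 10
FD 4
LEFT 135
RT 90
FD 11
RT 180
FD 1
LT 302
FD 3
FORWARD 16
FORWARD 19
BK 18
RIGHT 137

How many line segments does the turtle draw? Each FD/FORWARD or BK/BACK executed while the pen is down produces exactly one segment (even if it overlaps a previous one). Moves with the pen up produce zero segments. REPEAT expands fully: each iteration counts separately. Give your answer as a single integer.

Answer: 10

Derivation:
Executing turtle program step by step:
Start: pos=(0,0), heading=0, pen down
FD 6: (0,0) -> (6,0) [heading=0, draw]
BK 10: (6,0) -> (-4,0) [heading=0, draw]
FD 10: (-4,0) -> (6,0) [heading=0, draw]
FD 4: (6,0) -> (10,0) [heading=0, draw]
LT 135: heading 0 -> 135
RT 90: heading 135 -> 45
FD 11: (10,0) -> (17.778,7.778) [heading=45, draw]
RT 180: heading 45 -> 225
FD 1: (17.778,7.778) -> (17.071,7.071) [heading=225, draw]
LT 302: heading 225 -> 167
FD 3: (17.071,7.071) -> (14.148,7.746) [heading=167, draw]
FD 16: (14.148,7.746) -> (-1.442,11.345) [heading=167, draw]
FD 19: (-1.442,11.345) -> (-19.955,15.619) [heading=167, draw]
BK 18: (-19.955,15.619) -> (-2.416,11.57) [heading=167, draw]
RT 137: heading 167 -> 30
Final: pos=(-2.416,11.57), heading=30, 10 segment(s) drawn
Segments drawn: 10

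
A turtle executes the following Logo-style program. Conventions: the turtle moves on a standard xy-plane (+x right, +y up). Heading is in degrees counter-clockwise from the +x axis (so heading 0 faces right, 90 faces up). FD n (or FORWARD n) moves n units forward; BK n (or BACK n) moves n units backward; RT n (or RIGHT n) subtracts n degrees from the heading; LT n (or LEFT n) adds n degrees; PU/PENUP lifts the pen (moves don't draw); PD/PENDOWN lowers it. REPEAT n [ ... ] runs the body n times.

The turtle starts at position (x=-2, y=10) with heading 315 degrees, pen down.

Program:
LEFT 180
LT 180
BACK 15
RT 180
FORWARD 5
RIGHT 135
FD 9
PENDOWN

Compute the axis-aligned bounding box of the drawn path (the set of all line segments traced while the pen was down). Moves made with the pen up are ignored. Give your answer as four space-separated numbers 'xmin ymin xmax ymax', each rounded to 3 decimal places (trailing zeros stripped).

Answer: -16.142 10 -2 24.142

Derivation:
Executing turtle program step by step:
Start: pos=(-2,10), heading=315, pen down
LT 180: heading 315 -> 135
LT 180: heading 135 -> 315
BK 15: (-2,10) -> (-12.607,20.607) [heading=315, draw]
RT 180: heading 315 -> 135
FD 5: (-12.607,20.607) -> (-16.142,24.142) [heading=135, draw]
RT 135: heading 135 -> 0
FD 9: (-16.142,24.142) -> (-7.142,24.142) [heading=0, draw]
PD: pen down
Final: pos=(-7.142,24.142), heading=0, 3 segment(s) drawn

Segment endpoints: x in {-16.142, -12.607, -7.142, -2}, y in {10, 20.607, 24.142, 24.142}
xmin=-16.142, ymin=10, xmax=-2, ymax=24.142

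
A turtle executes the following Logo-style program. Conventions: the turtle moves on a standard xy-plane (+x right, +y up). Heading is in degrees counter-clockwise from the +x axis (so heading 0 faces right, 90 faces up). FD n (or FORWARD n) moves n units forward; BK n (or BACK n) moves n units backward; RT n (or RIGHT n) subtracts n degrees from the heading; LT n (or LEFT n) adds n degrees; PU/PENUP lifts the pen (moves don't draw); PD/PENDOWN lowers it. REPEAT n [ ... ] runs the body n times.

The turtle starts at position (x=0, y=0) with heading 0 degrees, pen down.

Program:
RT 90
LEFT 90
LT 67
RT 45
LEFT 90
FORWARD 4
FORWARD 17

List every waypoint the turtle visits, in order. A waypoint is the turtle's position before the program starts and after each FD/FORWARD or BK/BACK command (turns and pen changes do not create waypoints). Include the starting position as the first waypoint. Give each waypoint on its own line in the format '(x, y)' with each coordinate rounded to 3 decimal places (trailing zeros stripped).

Executing turtle program step by step:
Start: pos=(0,0), heading=0, pen down
RT 90: heading 0 -> 270
LT 90: heading 270 -> 0
LT 67: heading 0 -> 67
RT 45: heading 67 -> 22
LT 90: heading 22 -> 112
FD 4: (0,0) -> (-1.498,3.709) [heading=112, draw]
FD 17: (-1.498,3.709) -> (-7.867,19.471) [heading=112, draw]
Final: pos=(-7.867,19.471), heading=112, 2 segment(s) drawn
Waypoints (3 total):
(0, 0)
(-1.498, 3.709)
(-7.867, 19.471)

Answer: (0, 0)
(-1.498, 3.709)
(-7.867, 19.471)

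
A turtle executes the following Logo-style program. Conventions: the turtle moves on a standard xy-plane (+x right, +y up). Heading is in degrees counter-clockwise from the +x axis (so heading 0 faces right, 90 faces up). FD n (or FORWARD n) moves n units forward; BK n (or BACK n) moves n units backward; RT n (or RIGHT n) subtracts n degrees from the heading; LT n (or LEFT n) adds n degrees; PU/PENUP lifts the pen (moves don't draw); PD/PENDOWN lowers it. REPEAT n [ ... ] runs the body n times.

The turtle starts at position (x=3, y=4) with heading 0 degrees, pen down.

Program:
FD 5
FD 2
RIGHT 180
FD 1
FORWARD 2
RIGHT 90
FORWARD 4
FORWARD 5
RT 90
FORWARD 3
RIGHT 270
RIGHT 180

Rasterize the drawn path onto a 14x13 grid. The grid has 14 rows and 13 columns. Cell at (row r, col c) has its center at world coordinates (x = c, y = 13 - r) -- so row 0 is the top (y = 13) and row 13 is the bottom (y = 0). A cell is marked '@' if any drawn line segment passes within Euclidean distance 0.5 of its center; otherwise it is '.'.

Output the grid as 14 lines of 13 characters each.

Segment 0: (3,4) -> (8,4)
Segment 1: (8,4) -> (10,4)
Segment 2: (10,4) -> (9,4)
Segment 3: (9,4) -> (7,4)
Segment 4: (7,4) -> (7,8)
Segment 5: (7,8) -> (7,13)
Segment 6: (7,13) -> (10,13)

Answer: .......@@@@..
.......@.....
.......@.....
.......@.....
.......@.....
.......@.....
.......@.....
.......@.....
.......@.....
...@@@@@@@@..
.............
.............
.............
.............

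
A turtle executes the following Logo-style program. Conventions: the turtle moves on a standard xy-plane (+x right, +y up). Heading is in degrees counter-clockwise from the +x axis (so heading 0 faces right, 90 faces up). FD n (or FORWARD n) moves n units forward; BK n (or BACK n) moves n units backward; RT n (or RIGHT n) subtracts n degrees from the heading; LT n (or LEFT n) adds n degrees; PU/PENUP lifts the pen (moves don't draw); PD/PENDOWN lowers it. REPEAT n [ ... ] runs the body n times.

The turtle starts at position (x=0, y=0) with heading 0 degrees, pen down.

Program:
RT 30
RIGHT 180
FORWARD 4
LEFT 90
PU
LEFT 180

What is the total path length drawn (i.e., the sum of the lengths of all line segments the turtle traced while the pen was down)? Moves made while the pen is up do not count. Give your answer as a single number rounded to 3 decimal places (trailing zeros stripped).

Answer: 4

Derivation:
Executing turtle program step by step:
Start: pos=(0,0), heading=0, pen down
RT 30: heading 0 -> 330
RT 180: heading 330 -> 150
FD 4: (0,0) -> (-3.464,2) [heading=150, draw]
LT 90: heading 150 -> 240
PU: pen up
LT 180: heading 240 -> 60
Final: pos=(-3.464,2), heading=60, 1 segment(s) drawn

Segment lengths:
  seg 1: (0,0) -> (-3.464,2), length = 4
Total = 4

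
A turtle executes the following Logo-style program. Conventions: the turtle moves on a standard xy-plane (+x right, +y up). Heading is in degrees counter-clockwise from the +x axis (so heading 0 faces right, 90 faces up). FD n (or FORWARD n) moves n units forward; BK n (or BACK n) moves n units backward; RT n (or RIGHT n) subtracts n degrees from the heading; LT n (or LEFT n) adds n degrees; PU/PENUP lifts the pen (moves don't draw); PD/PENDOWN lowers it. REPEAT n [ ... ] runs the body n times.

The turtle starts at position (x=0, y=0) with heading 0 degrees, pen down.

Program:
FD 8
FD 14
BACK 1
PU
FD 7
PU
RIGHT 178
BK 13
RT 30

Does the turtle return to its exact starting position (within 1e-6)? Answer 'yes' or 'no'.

Executing turtle program step by step:
Start: pos=(0,0), heading=0, pen down
FD 8: (0,0) -> (8,0) [heading=0, draw]
FD 14: (8,0) -> (22,0) [heading=0, draw]
BK 1: (22,0) -> (21,0) [heading=0, draw]
PU: pen up
FD 7: (21,0) -> (28,0) [heading=0, move]
PU: pen up
RT 178: heading 0 -> 182
BK 13: (28,0) -> (40.992,0.454) [heading=182, move]
RT 30: heading 182 -> 152
Final: pos=(40.992,0.454), heading=152, 3 segment(s) drawn

Start position: (0, 0)
Final position: (40.992, 0.454)
Distance = 40.995; >= 1e-6 -> NOT closed

Answer: no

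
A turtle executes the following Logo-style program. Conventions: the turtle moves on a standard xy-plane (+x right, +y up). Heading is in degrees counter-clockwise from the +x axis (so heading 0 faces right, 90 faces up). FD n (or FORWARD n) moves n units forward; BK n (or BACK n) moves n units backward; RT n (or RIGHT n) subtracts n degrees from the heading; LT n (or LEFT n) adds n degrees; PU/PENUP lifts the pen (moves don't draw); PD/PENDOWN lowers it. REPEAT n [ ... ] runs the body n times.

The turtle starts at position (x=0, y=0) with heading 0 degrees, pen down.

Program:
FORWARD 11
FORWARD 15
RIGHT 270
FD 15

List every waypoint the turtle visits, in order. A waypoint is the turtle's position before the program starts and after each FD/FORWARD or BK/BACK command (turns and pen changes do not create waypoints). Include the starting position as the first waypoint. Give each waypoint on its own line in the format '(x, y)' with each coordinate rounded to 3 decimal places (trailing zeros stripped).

Executing turtle program step by step:
Start: pos=(0,0), heading=0, pen down
FD 11: (0,0) -> (11,0) [heading=0, draw]
FD 15: (11,0) -> (26,0) [heading=0, draw]
RT 270: heading 0 -> 90
FD 15: (26,0) -> (26,15) [heading=90, draw]
Final: pos=(26,15), heading=90, 3 segment(s) drawn
Waypoints (4 total):
(0, 0)
(11, 0)
(26, 0)
(26, 15)

Answer: (0, 0)
(11, 0)
(26, 0)
(26, 15)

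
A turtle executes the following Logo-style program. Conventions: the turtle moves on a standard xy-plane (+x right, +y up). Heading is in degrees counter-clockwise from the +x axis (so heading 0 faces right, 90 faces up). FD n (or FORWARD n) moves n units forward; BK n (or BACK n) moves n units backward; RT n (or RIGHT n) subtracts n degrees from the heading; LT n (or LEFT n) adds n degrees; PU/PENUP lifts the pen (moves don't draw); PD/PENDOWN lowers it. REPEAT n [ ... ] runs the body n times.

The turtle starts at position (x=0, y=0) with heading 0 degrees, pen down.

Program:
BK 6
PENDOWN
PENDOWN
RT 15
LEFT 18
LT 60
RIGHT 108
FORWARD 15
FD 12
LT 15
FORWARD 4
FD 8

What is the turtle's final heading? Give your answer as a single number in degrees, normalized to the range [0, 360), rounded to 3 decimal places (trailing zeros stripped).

Answer: 330

Derivation:
Executing turtle program step by step:
Start: pos=(0,0), heading=0, pen down
BK 6: (0,0) -> (-6,0) [heading=0, draw]
PD: pen down
PD: pen down
RT 15: heading 0 -> 345
LT 18: heading 345 -> 3
LT 60: heading 3 -> 63
RT 108: heading 63 -> 315
FD 15: (-6,0) -> (4.607,-10.607) [heading=315, draw]
FD 12: (4.607,-10.607) -> (13.092,-19.092) [heading=315, draw]
LT 15: heading 315 -> 330
FD 4: (13.092,-19.092) -> (16.556,-21.092) [heading=330, draw]
FD 8: (16.556,-21.092) -> (23.484,-25.092) [heading=330, draw]
Final: pos=(23.484,-25.092), heading=330, 5 segment(s) drawn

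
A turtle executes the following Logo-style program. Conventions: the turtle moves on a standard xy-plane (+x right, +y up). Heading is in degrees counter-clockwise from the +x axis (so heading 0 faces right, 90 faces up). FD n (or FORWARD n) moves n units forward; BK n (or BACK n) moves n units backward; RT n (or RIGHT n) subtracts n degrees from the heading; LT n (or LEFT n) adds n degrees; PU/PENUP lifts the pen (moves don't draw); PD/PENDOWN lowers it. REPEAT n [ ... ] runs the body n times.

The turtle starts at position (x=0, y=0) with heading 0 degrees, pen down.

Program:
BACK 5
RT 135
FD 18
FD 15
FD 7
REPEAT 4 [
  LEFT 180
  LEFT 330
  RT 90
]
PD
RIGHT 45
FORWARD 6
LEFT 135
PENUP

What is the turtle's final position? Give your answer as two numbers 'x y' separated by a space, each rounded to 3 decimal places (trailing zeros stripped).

Executing turtle program step by step:
Start: pos=(0,0), heading=0, pen down
BK 5: (0,0) -> (-5,0) [heading=0, draw]
RT 135: heading 0 -> 225
FD 18: (-5,0) -> (-17.728,-12.728) [heading=225, draw]
FD 15: (-17.728,-12.728) -> (-28.335,-23.335) [heading=225, draw]
FD 7: (-28.335,-23.335) -> (-33.284,-28.284) [heading=225, draw]
REPEAT 4 [
  -- iteration 1/4 --
  LT 180: heading 225 -> 45
  LT 330: heading 45 -> 15
  RT 90: heading 15 -> 285
  -- iteration 2/4 --
  LT 180: heading 285 -> 105
  LT 330: heading 105 -> 75
  RT 90: heading 75 -> 345
  -- iteration 3/4 --
  LT 180: heading 345 -> 165
  LT 330: heading 165 -> 135
  RT 90: heading 135 -> 45
  -- iteration 4/4 --
  LT 180: heading 45 -> 225
  LT 330: heading 225 -> 195
  RT 90: heading 195 -> 105
]
PD: pen down
RT 45: heading 105 -> 60
FD 6: (-33.284,-28.284) -> (-30.284,-23.088) [heading=60, draw]
LT 135: heading 60 -> 195
PU: pen up
Final: pos=(-30.284,-23.088), heading=195, 5 segment(s) drawn

Answer: -30.284 -23.088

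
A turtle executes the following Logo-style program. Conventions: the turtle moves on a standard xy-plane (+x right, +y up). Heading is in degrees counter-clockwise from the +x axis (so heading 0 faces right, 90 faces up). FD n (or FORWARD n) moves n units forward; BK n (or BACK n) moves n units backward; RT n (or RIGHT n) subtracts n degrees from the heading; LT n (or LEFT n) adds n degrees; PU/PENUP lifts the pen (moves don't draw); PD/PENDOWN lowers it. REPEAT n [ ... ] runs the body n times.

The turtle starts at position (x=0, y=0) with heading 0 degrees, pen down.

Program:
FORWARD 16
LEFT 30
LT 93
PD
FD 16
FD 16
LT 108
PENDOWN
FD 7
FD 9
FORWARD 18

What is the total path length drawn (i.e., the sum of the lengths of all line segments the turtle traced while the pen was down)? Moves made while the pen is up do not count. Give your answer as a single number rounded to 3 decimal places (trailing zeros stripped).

Answer: 82

Derivation:
Executing turtle program step by step:
Start: pos=(0,0), heading=0, pen down
FD 16: (0,0) -> (16,0) [heading=0, draw]
LT 30: heading 0 -> 30
LT 93: heading 30 -> 123
PD: pen down
FD 16: (16,0) -> (7.286,13.419) [heading=123, draw]
FD 16: (7.286,13.419) -> (-1.428,26.837) [heading=123, draw]
LT 108: heading 123 -> 231
PD: pen down
FD 7: (-1.428,26.837) -> (-5.834,21.397) [heading=231, draw]
FD 9: (-5.834,21.397) -> (-11.498,14.403) [heading=231, draw]
FD 18: (-11.498,14.403) -> (-22.825,0.414) [heading=231, draw]
Final: pos=(-22.825,0.414), heading=231, 6 segment(s) drawn

Segment lengths:
  seg 1: (0,0) -> (16,0), length = 16
  seg 2: (16,0) -> (7.286,13.419), length = 16
  seg 3: (7.286,13.419) -> (-1.428,26.837), length = 16
  seg 4: (-1.428,26.837) -> (-5.834,21.397), length = 7
  seg 5: (-5.834,21.397) -> (-11.498,14.403), length = 9
  seg 6: (-11.498,14.403) -> (-22.825,0.414), length = 18
Total = 82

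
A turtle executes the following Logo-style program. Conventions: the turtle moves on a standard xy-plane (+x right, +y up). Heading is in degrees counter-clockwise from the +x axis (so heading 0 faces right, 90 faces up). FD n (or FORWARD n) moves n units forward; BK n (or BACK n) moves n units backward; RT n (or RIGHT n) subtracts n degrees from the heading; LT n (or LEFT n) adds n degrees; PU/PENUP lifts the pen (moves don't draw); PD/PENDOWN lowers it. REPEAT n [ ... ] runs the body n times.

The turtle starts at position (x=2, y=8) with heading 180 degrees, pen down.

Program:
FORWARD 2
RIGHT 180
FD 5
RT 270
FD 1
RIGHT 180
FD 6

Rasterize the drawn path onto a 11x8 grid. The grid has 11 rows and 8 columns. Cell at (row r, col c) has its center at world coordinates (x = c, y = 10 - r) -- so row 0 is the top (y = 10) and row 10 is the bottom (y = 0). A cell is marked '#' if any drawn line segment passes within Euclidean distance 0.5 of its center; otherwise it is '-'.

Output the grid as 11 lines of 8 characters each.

Segment 0: (2,8) -> (0,8)
Segment 1: (0,8) -> (5,8)
Segment 2: (5,8) -> (5,9)
Segment 3: (5,9) -> (5,3)

Answer: --------
-----#--
######--
-----#--
-----#--
-----#--
-----#--
-----#--
--------
--------
--------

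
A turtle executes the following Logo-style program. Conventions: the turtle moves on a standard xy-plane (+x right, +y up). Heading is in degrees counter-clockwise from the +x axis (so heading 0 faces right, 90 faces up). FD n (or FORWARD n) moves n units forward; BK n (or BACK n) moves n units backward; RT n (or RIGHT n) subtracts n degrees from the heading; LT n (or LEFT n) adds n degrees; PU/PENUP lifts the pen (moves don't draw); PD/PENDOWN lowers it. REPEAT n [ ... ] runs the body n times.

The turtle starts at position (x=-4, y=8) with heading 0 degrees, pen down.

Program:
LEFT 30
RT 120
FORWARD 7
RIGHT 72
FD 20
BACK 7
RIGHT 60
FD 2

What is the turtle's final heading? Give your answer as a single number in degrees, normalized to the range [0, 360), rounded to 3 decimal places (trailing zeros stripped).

Executing turtle program step by step:
Start: pos=(-4,8), heading=0, pen down
LT 30: heading 0 -> 30
RT 120: heading 30 -> 270
FD 7: (-4,8) -> (-4,1) [heading=270, draw]
RT 72: heading 270 -> 198
FD 20: (-4,1) -> (-23.021,-5.18) [heading=198, draw]
BK 7: (-23.021,-5.18) -> (-16.364,-3.017) [heading=198, draw]
RT 60: heading 198 -> 138
FD 2: (-16.364,-3.017) -> (-17.85,-1.679) [heading=138, draw]
Final: pos=(-17.85,-1.679), heading=138, 4 segment(s) drawn

Answer: 138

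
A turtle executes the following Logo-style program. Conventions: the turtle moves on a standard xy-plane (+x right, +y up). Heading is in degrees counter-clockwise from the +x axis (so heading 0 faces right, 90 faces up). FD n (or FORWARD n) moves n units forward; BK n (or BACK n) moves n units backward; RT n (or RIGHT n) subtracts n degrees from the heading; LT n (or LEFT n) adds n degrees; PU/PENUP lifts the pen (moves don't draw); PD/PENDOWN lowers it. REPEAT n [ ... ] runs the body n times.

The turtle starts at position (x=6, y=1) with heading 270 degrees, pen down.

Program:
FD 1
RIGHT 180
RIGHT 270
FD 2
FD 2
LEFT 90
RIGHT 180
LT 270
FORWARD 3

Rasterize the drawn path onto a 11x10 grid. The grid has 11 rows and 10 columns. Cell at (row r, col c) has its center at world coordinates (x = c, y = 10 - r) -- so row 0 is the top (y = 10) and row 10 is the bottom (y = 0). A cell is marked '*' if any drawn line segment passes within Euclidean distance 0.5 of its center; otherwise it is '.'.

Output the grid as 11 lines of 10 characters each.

Answer: ..........
..........
..........
..........
..........
..........
..........
..........
..........
......*...
..*****...

Derivation:
Segment 0: (6,1) -> (6,0)
Segment 1: (6,0) -> (4,-0)
Segment 2: (4,-0) -> (2,-0)
Segment 3: (2,-0) -> (5,-0)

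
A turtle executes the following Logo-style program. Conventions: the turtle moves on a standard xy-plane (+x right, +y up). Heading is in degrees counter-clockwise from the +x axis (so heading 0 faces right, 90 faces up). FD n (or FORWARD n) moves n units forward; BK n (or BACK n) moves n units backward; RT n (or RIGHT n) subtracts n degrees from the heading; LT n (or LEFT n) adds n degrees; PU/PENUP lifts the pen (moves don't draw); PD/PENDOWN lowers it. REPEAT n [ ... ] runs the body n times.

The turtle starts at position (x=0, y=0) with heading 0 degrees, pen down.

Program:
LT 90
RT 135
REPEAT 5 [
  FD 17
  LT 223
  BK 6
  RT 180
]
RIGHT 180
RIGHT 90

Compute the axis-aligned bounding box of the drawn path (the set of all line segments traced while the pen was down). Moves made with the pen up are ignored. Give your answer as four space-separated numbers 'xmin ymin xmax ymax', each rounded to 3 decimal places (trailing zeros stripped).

Executing turtle program step by step:
Start: pos=(0,0), heading=0, pen down
LT 90: heading 0 -> 90
RT 135: heading 90 -> 315
REPEAT 5 [
  -- iteration 1/5 --
  FD 17: (0,0) -> (12.021,-12.021) [heading=315, draw]
  LT 223: heading 315 -> 178
  BK 6: (12.021,-12.021) -> (18.017,-12.23) [heading=178, draw]
  RT 180: heading 178 -> 358
  -- iteration 2/5 --
  FD 17: (18.017,-12.23) -> (35.007,-12.824) [heading=358, draw]
  LT 223: heading 358 -> 221
  BK 6: (35.007,-12.824) -> (39.535,-8.887) [heading=221, draw]
  RT 180: heading 221 -> 41
  -- iteration 3/5 --
  FD 17: (39.535,-8.887) -> (52.365,2.266) [heading=41, draw]
  LT 223: heading 41 -> 264
  BK 6: (52.365,2.266) -> (52.992,8.233) [heading=264, draw]
  RT 180: heading 264 -> 84
  -- iteration 4/5 --
  FD 17: (52.992,8.233) -> (54.769,25.14) [heading=84, draw]
  LT 223: heading 84 -> 307
  BK 6: (54.769,25.14) -> (51.158,29.932) [heading=307, draw]
  RT 180: heading 307 -> 127
  -- iteration 5/5 --
  FD 17: (51.158,29.932) -> (40.928,43.508) [heading=127, draw]
  LT 223: heading 127 -> 350
  BK 6: (40.928,43.508) -> (35.019,44.55) [heading=350, draw]
  RT 180: heading 350 -> 170
]
RT 180: heading 170 -> 350
RT 90: heading 350 -> 260
Final: pos=(35.019,44.55), heading=260, 10 segment(s) drawn

Segment endpoints: x in {0, 12.021, 18.017, 35.007, 35.019, 39.535, 40.928, 51.158, 52.365, 52.992, 54.769}, y in {-12.824, -12.23, -12.021, -8.887, 0, 2.266, 8.233, 25.14, 29.932, 43.508, 44.55}
xmin=0, ymin=-12.824, xmax=54.769, ymax=44.55

Answer: 0 -12.824 54.769 44.55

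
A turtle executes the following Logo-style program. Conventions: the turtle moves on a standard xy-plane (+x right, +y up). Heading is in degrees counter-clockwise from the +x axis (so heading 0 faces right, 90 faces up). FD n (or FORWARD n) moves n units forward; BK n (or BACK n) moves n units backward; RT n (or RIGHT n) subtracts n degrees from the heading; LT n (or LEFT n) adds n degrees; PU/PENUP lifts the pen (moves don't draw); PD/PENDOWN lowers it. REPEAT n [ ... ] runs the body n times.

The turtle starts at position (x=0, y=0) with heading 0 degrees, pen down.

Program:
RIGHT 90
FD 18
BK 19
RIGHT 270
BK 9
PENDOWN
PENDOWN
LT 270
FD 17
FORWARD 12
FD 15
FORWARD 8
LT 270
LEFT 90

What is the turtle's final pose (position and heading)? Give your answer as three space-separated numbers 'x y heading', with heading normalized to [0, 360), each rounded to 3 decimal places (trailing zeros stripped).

Answer: -9 -51 270

Derivation:
Executing turtle program step by step:
Start: pos=(0,0), heading=0, pen down
RT 90: heading 0 -> 270
FD 18: (0,0) -> (0,-18) [heading=270, draw]
BK 19: (0,-18) -> (0,1) [heading=270, draw]
RT 270: heading 270 -> 0
BK 9: (0,1) -> (-9,1) [heading=0, draw]
PD: pen down
PD: pen down
LT 270: heading 0 -> 270
FD 17: (-9,1) -> (-9,-16) [heading=270, draw]
FD 12: (-9,-16) -> (-9,-28) [heading=270, draw]
FD 15: (-9,-28) -> (-9,-43) [heading=270, draw]
FD 8: (-9,-43) -> (-9,-51) [heading=270, draw]
LT 270: heading 270 -> 180
LT 90: heading 180 -> 270
Final: pos=(-9,-51), heading=270, 7 segment(s) drawn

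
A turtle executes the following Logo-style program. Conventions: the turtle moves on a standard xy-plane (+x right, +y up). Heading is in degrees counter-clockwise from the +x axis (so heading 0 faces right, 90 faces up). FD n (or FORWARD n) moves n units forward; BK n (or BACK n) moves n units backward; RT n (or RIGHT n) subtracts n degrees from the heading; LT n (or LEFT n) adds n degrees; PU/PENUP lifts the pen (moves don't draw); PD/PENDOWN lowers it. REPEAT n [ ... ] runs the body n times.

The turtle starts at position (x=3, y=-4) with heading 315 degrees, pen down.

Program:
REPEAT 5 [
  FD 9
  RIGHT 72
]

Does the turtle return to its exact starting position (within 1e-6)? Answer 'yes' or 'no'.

Answer: yes

Derivation:
Executing turtle program step by step:
Start: pos=(3,-4), heading=315, pen down
REPEAT 5 [
  -- iteration 1/5 --
  FD 9: (3,-4) -> (9.364,-10.364) [heading=315, draw]
  RT 72: heading 315 -> 243
  -- iteration 2/5 --
  FD 9: (9.364,-10.364) -> (5.278,-18.383) [heading=243, draw]
  RT 72: heading 243 -> 171
  -- iteration 3/5 --
  FD 9: (5.278,-18.383) -> (-3.611,-16.975) [heading=171, draw]
  RT 72: heading 171 -> 99
  -- iteration 4/5 --
  FD 9: (-3.611,-16.975) -> (-5.019,-8.086) [heading=99, draw]
  RT 72: heading 99 -> 27
  -- iteration 5/5 --
  FD 9: (-5.019,-8.086) -> (3,-4) [heading=27, draw]
  RT 72: heading 27 -> 315
]
Final: pos=(3,-4), heading=315, 5 segment(s) drawn

Start position: (3, -4)
Final position: (3, -4)
Distance = 0; < 1e-6 -> CLOSED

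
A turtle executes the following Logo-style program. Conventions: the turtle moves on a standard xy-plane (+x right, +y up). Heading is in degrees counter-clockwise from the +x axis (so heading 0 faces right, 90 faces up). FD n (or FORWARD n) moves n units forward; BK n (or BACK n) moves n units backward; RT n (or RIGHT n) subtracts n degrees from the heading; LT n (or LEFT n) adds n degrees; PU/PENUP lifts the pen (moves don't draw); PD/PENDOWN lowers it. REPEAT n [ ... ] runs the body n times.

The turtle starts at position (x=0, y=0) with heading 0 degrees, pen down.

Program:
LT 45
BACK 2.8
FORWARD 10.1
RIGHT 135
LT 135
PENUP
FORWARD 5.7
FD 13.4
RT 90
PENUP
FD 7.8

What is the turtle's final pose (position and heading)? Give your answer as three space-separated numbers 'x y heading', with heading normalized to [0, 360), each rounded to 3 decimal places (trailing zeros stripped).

Executing turtle program step by step:
Start: pos=(0,0), heading=0, pen down
LT 45: heading 0 -> 45
BK 2.8: (0,0) -> (-1.98,-1.98) [heading=45, draw]
FD 10.1: (-1.98,-1.98) -> (5.162,5.162) [heading=45, draw]
RT 135: heading 45 -> 270
LT 135: heading 270 -> 45
PU: pen up
FD 5.7: (5.162,5.162) -> (9.192,9.192) [heading=45, move]
FD 13.4: (9.192,9.192) -> (18.668,18.668) [heading=45, move]
RT 90: heading 45 -> 315
PU: pen up
FD 7.8: (18.668,18.668) -> (24.183,13.152) [heading=315, move]
Final: pos=(24.183,13.152), heading=315, 2 segment(s) drawn

Answer: 24.183 13.152 315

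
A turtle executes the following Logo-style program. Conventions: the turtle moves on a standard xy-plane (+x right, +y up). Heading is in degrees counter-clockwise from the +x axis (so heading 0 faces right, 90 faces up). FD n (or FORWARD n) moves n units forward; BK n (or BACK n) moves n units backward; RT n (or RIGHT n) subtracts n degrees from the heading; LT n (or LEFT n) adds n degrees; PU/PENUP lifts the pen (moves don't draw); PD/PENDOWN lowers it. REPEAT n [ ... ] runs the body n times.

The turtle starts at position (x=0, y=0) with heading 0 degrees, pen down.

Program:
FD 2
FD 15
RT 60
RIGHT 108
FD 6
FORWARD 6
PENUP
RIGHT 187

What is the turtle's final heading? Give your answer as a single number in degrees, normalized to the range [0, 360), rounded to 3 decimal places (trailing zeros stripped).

Answer: 5

Derivation:
Executing turtle program step by step:
Start: pos=(0,0), heading=0, pen down
FD 2: (0,0) -> (2,0) [heading=0, draw]
FD 15: (2,0) -> (17,0) [heading=0, draw]
RT 60: heading 0 -> 300
RT 108: heading 300 -> 192
FD 6: (17,0) -> (11.131,-1.247) [heading=192, draw]
FD 6: (11.131,-1.247) -> (5.262,-2.495) [heading=192, draw]
PU: pen up
RT 187: heading 192 -> 5
Final: pos=(5.262,-2.495), heading=5, 4 segment(s) drawn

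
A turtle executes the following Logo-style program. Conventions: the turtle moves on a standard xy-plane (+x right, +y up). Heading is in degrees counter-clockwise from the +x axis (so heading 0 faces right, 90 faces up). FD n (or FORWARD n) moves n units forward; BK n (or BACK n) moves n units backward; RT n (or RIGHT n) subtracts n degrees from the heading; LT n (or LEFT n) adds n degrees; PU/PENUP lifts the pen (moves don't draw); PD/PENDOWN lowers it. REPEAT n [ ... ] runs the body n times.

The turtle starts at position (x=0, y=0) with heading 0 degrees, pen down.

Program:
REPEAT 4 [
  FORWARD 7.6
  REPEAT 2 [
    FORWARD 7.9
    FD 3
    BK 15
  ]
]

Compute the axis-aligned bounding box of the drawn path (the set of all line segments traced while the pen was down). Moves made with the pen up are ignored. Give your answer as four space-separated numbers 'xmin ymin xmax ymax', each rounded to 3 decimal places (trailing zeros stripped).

Executing turtle program step by step:
Start: pos=(0,0), heading=0, pen down
REPEAT 4 [
  -- iteration 1/4 --
  FD 7.6: (0,0) -> (7.6,0) [heading=0, draw]
  REPEAT 2 [
    -- iteration 1/2 --
    FD 7.9: (7.6,0) -> (15.5,0) [heading=0, draw]
    FD 3: (15.5,0) -> (18.5,0) [heading=0, draw]
    BK 15: (18.5,0) -> (3.5,0) [heading=0, draw]
    -- iteration 2/2 --
    FD 7.9: (3.5,0) -> (11.4,0) [heading=0, draw]
    FD 3: (11.4,0) -> (14.4,0) [heading=0, draw]
    BK 15: (14.4,0) -> (-0.6,0) [heading=0, draw]
  ]
  -- iteration 2/4 --
  FD 7.6: (-0.6,0) -> (7,0) [heading=0, draw]
  REPEAT 2 [
    -- iteration 1/2 --
    FD 7.9: (7,0) -> (14.9,0) [heading=0, draw]
    FD 3: (14.9,0) -> (17.9,0) [heading=0, draw]
    BK 15: (17.9,0) -> (2.9,0) [heading=0, draw]
    -- iteration 2/2 --
    FD 7.9: (2.9,0) -> (10.8,0) [heading=0, draw]
    FD 3: (10.8,0) -> (13.8,0) [heading=0, draw]
    BK 15: (13.8,0) -> (-1.2,0) [heading=0, draw]
  ]
  -- iteration 3/4 --
  FD 7.6: (-1.2,0) -> (6.4,0) [heading=0, draw]
  REPEAT 2 [
    -- iteration 1/2 --
    FD 7.9: (6.4,0) -> (14.3,0) [heading=0, draw]
    FD 3: (14.3,0) -> (17.3,0) [heading=0, draw]
    BK 15: (17.3,0) -> (2.3,0) [heading=0, draw]
    -- iteration 2/2 --
    FD 7.9: (2.3,0) -> (10.2,0) [heading=0, draw]
    FD 3: (10.2,0) -> (13.2,0) [heading=0, draw]
    BK 15: (13.2,0) -> (-1.8,0) [heading=0, draw]
  ]
  -- iteration 4/4 --
  FD 7.6: (-1.8,0) -> (5.8,0) [heading=0, draw]
  REPEAT 2 [
    -- iteration 1/2 --
    FD 7.9: (5.8,0) -> (13.7,0) [heading=0, draw]
    FD 3: (13.7,0) -> (16.7,0) [heading=0, draw]
    BK 15: (16.7,0) -> (1.7,0) [heading=0, draw]
    -- iteration 2/2 --
    FD 7.9: (1.7,0) -> (9.6,0) [heading=0, draw]
    FD 3: (9.6,0) -> (12.6,0) [heading=0, draw]
    BK 15: (12.6,0) -> (-2.4,0) [heading=0, draw]
  ]
]
Final: pos=(-2.4,0), heading=0, 28 segment(s) drawn

Segment endpoints: x in {-2.4, -1.8, -1.2, -0.6, 0, 1.7, 2.3, 2.9, 3.5, 5.8, 6.4, 7, 7.6, 9.6, 10.2, 10.8, 11.4, 12.6, 13.2, 13.7, 13.8, 14.3, 14.4, 14.9, 15.5, 16.7, 17.3, 17.9, 18.5}, y in {0}
xmin=-2.4, ymin=0, xmax=18.5, ymax=0

Answer: -2.4 0 18.5 0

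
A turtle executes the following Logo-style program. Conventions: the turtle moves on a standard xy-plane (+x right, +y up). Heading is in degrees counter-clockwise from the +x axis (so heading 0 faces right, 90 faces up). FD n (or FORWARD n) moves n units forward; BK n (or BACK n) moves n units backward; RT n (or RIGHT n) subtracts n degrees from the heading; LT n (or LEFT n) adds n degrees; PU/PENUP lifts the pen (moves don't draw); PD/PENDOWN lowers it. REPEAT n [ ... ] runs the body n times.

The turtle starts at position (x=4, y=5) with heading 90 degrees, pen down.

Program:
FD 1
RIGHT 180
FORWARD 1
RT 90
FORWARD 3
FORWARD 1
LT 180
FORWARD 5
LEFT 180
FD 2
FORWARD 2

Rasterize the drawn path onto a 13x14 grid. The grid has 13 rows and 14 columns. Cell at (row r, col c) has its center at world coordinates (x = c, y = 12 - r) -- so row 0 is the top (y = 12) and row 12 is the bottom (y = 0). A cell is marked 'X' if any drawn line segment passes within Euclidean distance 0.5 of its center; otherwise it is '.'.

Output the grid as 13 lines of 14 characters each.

Segment 0: (4,5) -> (4,6)
Segment 1: (4,6) -> (4,5)
Segment 2: (4,5) -> (1,5)
Segment 3: (1,5) -> (0,5)
Segment 4: (0,5) -> (5,5)
Segment 5: (5,5) -> (3,5)
Segment 6: (3,5) -> (1,5)

Answer: ..............
..............
..............
..............
..............
..............
....X.........
XXXXXX........
..............
..............
..............
..............
..............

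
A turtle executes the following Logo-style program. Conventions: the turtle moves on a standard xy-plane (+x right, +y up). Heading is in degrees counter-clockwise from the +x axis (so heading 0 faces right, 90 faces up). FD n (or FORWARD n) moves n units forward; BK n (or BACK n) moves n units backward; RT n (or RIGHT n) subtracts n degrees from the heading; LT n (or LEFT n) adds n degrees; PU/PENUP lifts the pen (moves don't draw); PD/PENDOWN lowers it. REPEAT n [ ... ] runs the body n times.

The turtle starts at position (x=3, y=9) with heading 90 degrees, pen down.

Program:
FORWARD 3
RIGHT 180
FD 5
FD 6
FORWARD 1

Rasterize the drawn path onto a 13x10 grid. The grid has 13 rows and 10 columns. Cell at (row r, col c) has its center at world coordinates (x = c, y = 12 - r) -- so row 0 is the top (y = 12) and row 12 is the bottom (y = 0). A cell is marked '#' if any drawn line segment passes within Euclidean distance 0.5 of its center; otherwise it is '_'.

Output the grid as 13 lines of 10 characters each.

Segment 0: (3,9) -> (3,12)
Segment 1: (3,12) -> (3,7)
Segment 2: (3,7) -> (3,1)
Segment 3: (3,1) -> (3,0)

Answer: ___#______
___#______
___#______
___#______
___#______
___#______
___#______
___#______
___#______
___#______
___#______
___#______
___#______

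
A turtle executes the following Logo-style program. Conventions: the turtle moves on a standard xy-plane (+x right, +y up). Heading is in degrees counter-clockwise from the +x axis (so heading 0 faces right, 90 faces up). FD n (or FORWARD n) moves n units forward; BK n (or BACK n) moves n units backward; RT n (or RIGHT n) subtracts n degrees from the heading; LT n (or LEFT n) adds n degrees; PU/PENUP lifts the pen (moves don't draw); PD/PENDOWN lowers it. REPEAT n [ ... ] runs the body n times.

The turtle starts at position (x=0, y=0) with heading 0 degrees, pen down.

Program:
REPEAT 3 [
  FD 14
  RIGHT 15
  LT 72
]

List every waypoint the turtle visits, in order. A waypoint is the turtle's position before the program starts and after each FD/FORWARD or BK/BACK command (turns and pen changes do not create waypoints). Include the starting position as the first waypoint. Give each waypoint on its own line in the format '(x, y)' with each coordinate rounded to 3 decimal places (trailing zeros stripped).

Executing turtle program step by step:
Start: pos=(0,0), heading=0, pen down
REPEAT 3 [
  -- iteration 1/3 --
  FD 14: (0,0) -> (14,0) [heading=0, draw]
  RT 15: heading 0 -> 345
  LT 72: heading 345 -> 57
  -- iteration 2/3 --
  FD 14: (14,0) -> (21.625,11.741) [heading=57, draw]
  RT 15: heading 57 -> 42
  LT 72: heading 42 -> 114
  -- iteration 3/3 --
  FD 14: (21.625,11.741) -> (15.931,24.531) [heading=114, draw]
  RT 15: heading 114 -> 99
  LT 72: heading 99 -> 171
]
Final: pos=(15.931,24.531), heading=171, 3 segment(s) drawn
Waypoints (4 total):
(0, 0)
(14, 0)
(21.625, 11.741)
(15.931, 24.531)

Answer: (0, 0)
(14, 0)
(21.625, 11.741)
(15.931, 24.531)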